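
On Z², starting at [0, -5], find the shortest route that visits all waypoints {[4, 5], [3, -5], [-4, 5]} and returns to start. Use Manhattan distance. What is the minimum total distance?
36
(one optimal route: (0, -5) → (3, -5) → (4, 5) → (-4, 5) → (0, -5))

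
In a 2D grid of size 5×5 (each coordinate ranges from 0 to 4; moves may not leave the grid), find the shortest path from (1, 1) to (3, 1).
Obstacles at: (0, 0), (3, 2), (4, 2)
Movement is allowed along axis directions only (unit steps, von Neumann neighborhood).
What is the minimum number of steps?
2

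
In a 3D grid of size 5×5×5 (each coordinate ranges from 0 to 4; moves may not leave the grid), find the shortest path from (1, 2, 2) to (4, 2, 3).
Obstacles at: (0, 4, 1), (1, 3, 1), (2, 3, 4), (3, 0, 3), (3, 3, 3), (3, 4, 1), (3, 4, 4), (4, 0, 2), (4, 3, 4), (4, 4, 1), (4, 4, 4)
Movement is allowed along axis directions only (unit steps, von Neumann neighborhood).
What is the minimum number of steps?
4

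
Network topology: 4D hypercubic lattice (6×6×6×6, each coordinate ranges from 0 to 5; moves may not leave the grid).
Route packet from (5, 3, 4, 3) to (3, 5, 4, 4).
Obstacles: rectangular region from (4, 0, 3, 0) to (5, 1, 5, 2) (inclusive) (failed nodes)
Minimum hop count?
5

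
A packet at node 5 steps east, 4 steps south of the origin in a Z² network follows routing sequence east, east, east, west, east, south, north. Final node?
(8, -4)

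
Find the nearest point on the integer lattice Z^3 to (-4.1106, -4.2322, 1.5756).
(-4, -4, 2)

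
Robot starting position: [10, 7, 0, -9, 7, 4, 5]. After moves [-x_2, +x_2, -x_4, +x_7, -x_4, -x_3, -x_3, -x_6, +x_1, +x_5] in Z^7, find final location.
(11, 7, -2, -11, 8, 3, 6)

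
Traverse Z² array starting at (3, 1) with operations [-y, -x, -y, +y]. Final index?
(2, 0)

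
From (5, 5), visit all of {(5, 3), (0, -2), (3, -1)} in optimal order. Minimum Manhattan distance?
12
(one optimal route: (5, 5) → (5, 3) → (3, -1) → (0, -2))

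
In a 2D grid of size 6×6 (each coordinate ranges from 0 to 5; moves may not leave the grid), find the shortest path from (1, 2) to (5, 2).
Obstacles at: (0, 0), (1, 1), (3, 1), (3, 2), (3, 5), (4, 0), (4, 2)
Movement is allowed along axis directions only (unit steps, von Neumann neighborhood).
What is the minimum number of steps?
6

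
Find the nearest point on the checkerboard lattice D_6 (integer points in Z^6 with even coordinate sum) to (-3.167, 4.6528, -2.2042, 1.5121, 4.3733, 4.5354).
(-3, 5, -2, 1, 4, 5)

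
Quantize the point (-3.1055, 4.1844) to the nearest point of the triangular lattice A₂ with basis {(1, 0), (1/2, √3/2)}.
(-3.5, 4.33)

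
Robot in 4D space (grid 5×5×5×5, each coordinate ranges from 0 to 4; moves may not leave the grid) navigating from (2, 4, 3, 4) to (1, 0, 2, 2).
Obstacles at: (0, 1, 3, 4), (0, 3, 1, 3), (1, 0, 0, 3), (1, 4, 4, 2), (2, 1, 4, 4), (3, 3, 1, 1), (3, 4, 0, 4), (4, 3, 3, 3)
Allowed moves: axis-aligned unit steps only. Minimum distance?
8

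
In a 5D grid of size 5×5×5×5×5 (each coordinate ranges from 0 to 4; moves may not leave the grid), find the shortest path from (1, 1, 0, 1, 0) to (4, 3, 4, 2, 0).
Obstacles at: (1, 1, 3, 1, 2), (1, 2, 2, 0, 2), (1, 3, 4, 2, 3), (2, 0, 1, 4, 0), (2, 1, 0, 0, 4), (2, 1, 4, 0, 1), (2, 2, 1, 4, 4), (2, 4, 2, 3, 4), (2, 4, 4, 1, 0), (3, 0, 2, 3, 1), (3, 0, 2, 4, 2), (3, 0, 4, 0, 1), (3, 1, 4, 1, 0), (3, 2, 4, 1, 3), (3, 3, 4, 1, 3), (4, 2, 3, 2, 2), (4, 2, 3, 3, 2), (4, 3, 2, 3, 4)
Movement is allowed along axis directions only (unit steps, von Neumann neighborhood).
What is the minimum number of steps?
10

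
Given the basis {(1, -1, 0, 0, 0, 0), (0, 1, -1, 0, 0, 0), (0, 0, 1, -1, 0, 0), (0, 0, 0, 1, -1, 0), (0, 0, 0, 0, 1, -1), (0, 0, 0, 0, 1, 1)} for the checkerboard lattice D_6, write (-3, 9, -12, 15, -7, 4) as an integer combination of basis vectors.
-3b₁ + 6b₂ - 6b₃ + 9b₄ - b₅ + 3b₆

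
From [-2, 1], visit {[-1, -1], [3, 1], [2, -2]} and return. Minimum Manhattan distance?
16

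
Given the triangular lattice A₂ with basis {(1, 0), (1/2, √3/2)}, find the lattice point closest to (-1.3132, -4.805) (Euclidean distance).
(-1, -5.196)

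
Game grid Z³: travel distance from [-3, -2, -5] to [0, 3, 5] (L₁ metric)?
18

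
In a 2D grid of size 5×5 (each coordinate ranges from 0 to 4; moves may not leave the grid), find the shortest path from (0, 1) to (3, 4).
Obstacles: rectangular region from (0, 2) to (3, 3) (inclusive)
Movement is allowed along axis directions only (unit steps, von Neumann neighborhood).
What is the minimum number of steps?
8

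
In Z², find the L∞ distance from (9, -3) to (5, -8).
5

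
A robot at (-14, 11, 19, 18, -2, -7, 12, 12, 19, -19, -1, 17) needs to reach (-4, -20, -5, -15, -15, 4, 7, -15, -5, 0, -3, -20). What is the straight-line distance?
77.9744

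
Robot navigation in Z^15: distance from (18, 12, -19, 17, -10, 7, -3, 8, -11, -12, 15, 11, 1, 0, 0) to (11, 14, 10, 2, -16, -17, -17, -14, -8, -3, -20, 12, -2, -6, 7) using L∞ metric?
35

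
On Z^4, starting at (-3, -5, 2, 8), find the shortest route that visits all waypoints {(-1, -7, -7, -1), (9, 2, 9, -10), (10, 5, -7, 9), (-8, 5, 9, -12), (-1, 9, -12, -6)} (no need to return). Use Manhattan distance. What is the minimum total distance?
144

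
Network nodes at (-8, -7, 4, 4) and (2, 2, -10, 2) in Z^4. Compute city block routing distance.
35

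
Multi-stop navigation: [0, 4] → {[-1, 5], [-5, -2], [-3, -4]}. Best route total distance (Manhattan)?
17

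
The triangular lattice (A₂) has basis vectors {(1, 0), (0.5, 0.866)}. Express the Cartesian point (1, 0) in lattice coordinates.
b₁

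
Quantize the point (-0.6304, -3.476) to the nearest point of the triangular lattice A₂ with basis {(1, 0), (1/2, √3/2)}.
(-1, -3.464)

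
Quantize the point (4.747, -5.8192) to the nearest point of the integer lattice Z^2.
(5, -6)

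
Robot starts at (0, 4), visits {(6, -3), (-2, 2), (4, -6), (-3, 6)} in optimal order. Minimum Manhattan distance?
28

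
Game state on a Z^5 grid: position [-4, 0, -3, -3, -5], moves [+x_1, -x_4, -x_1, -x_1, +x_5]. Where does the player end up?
(-5, 0, -3, -4, -4)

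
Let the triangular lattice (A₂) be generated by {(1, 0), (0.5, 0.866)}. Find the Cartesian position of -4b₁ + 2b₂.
(-3, 1.732)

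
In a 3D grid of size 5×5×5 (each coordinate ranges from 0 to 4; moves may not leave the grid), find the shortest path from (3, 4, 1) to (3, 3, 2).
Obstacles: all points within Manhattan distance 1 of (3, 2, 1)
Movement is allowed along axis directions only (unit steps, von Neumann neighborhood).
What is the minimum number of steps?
2
(one shortest path: (3, 4, 1) → (3, 4, 2) → (3, 3, 2))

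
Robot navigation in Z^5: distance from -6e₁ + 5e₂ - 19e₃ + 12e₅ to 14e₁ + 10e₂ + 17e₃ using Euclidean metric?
43.1856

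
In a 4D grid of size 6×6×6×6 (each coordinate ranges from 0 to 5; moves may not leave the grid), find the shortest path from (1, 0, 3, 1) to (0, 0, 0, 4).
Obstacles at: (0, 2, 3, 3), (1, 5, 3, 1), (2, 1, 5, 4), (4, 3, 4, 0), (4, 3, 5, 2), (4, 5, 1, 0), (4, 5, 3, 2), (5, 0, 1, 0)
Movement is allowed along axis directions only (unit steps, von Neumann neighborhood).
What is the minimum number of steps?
7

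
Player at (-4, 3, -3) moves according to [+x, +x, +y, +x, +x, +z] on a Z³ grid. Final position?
(0, 4, -2)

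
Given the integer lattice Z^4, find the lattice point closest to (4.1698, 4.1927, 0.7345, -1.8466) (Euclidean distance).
(4, 4, 1, -2)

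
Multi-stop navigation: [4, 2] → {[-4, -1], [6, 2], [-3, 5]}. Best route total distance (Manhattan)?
21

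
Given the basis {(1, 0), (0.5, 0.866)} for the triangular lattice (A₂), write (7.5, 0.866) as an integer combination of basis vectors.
7b₁ + b₂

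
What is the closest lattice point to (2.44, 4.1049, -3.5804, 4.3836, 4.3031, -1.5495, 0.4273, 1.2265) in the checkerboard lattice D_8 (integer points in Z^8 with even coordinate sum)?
(2, 4, -4, 4, 4, -1, 0, 1)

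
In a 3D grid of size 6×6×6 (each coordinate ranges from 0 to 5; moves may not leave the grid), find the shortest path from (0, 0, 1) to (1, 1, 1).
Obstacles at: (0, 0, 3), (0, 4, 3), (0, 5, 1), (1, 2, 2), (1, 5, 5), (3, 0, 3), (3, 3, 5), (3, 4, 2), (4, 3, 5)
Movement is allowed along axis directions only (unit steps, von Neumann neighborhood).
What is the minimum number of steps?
2
(one shortest path: (0, 0, 1) → (1, 0, 1) → (1, 1, 1))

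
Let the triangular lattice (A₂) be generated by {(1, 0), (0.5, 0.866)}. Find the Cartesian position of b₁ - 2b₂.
(0, -1.732)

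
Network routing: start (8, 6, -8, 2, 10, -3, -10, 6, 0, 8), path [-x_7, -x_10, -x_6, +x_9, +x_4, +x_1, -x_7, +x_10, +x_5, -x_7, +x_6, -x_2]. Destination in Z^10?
(9, 5, -8, 3, 11, -3, -13, 6, 1, 8)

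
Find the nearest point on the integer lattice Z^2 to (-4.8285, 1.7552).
(-5, 2)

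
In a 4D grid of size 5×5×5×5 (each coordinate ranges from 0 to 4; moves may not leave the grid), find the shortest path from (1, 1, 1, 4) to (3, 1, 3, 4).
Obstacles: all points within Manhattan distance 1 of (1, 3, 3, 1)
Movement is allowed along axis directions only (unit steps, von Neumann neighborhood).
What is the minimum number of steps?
4
(one shortest path: (1, 1, 1, 4) → (2, 1, 1, 4) → (3, 1, 1, 4) → (3, 1, 2, 4) → (3, 1, 3, 4))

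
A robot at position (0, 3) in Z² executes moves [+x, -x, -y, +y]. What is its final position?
(0, 3)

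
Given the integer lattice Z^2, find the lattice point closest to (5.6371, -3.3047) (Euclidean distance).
(6, -3)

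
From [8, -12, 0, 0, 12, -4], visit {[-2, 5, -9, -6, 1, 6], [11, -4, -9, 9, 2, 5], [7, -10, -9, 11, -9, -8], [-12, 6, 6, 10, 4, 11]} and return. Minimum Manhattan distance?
250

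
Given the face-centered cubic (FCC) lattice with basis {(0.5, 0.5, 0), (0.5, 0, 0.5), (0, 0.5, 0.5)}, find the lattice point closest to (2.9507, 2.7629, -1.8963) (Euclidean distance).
(3, 3, -2)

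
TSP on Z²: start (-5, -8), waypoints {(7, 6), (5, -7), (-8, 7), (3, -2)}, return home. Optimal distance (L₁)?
64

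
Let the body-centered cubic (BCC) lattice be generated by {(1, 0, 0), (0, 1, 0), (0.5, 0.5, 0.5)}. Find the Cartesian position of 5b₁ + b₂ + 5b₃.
(7.5, 3.5, 2.5)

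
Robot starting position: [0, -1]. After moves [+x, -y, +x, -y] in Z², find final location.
(2, -3)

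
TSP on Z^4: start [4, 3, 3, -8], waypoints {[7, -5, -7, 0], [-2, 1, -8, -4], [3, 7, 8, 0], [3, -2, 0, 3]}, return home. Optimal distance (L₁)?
98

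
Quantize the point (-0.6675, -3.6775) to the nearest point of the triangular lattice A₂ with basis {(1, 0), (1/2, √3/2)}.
(-1, -3.464)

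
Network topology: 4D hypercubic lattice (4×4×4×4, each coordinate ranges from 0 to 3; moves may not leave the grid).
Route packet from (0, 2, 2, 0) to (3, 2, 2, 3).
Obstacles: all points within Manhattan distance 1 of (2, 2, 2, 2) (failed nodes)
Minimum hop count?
8
(one shortest path: (0, 2, 2, 0) → (1, 2, 2, 0) → (2, 2, 2, 0) → (3, 2, 2, 0) → (3, 1, 2, 0) → (3, 1, 2, 1) → (3, 1, 2, 2) → (3, 1, 2, 3) → (3, 2, 2, 3))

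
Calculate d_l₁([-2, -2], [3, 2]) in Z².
9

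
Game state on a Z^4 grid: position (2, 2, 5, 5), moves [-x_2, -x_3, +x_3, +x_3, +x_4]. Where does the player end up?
(2, 1, 6, 6)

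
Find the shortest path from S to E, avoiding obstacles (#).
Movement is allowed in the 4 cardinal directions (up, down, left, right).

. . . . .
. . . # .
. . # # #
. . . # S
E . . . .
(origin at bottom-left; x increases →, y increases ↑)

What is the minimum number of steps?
5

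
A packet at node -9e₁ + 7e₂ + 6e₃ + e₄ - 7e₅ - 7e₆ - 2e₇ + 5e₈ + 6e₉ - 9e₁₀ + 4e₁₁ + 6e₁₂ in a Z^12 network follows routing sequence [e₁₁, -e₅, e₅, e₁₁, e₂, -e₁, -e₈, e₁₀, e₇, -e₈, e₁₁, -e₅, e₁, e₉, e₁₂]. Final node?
(-9, 8, 6, 1, -8, -7, -1, 3, 7, -8, 7, 7)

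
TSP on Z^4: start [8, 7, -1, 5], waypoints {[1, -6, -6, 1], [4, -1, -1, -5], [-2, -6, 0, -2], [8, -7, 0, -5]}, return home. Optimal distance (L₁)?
88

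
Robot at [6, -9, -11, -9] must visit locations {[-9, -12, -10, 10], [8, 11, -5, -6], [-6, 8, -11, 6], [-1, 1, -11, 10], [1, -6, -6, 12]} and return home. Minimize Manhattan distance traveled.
158
(one optimal route: (6, -9, -11, -9) → (-9, -12, -10, 10) → (1, -6, -6, 12) → (-1, 1, -11, 10) → (-6, 8, -11, 6) → (8, 11, -5, -6) → (6, -9, -11, -9))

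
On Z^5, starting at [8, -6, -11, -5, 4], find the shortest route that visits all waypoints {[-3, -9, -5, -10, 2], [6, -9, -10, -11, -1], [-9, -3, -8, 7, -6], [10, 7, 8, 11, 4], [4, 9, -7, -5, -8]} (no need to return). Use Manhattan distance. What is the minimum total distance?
166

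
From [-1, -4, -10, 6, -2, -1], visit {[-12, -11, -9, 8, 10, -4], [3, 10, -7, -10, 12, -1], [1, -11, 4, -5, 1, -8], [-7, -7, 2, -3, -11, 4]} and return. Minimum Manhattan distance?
238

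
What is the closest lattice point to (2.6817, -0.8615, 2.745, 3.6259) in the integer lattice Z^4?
(3, -1, 3, 4)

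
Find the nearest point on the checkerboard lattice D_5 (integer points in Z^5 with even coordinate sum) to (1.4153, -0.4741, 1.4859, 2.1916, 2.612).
(1, 0, 2, 2, 3)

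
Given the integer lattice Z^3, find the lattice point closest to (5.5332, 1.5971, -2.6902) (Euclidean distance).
(6, 2, -3)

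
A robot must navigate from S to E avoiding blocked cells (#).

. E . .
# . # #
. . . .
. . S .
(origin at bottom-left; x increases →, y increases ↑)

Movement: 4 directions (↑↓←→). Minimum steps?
4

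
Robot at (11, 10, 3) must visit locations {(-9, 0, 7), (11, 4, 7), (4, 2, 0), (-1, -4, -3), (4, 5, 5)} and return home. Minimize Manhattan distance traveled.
92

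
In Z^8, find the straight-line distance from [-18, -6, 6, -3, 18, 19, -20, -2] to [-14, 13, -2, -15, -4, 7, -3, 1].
38.8716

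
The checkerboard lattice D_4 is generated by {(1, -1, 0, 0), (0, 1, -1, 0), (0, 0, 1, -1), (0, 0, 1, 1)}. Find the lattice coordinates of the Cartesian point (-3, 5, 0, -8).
-3b₁ + 2b₂ + 5b₃ - 3b₄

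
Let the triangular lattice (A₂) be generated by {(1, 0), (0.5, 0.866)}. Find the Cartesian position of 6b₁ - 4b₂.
(4, -3.464)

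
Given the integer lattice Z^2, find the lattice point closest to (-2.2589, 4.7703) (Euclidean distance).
(-2, 5)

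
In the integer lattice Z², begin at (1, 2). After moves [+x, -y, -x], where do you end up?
(1, 1)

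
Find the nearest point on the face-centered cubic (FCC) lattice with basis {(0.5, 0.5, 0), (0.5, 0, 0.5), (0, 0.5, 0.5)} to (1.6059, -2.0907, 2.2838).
(1.5, -2, 2.5)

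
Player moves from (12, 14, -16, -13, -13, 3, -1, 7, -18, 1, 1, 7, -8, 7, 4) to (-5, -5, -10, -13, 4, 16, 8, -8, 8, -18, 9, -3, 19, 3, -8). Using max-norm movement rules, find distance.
27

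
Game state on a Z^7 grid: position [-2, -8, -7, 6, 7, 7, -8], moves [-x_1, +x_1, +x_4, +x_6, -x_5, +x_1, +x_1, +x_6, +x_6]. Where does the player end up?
(0, -8, -7, 7, 6, 10, -8)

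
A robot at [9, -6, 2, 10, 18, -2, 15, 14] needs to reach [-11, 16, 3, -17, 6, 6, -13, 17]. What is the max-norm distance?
28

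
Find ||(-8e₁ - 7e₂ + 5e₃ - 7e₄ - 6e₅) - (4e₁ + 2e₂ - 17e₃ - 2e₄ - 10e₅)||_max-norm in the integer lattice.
22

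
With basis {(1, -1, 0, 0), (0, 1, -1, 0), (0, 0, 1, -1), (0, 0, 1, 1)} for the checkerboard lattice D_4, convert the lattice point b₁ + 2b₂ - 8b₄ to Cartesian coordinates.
(1, 1, -10, -8)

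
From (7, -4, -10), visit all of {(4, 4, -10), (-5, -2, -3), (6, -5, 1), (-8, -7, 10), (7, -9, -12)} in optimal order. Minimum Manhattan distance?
86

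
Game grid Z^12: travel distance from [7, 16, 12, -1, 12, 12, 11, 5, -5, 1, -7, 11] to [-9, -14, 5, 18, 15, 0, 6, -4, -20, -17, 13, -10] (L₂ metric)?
56.701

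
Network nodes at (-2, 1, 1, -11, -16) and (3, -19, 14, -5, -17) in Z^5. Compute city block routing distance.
45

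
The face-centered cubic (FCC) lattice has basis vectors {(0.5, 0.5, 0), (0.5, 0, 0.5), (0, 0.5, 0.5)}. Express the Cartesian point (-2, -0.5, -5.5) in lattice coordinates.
3b₁ - 7b₂ - 4b₃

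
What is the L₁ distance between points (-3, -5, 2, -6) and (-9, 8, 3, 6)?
32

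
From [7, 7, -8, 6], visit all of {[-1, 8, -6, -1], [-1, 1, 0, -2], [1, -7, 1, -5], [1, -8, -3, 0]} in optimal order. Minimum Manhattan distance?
56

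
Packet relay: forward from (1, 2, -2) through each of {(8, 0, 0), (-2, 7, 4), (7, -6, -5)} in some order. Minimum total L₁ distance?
47
(one optimal route: (1, 2, -2) → (-2, 7, 4) → (8, 0, 0) → (7, -6, -5))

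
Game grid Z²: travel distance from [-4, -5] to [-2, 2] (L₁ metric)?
9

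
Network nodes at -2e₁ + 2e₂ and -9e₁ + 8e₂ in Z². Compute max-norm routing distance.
7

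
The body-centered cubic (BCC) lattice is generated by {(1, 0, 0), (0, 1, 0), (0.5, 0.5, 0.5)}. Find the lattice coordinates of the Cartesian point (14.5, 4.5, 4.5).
10b₁ + 9b₃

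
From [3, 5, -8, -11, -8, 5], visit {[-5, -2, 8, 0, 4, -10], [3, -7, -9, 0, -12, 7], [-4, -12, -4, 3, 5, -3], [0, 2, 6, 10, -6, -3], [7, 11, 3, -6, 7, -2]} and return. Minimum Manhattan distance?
246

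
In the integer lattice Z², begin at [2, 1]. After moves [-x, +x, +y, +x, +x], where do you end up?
(4, 2)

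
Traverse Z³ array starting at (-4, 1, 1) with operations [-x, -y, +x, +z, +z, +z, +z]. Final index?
(-4, 0, 5)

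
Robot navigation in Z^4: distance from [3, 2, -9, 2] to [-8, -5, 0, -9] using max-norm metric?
11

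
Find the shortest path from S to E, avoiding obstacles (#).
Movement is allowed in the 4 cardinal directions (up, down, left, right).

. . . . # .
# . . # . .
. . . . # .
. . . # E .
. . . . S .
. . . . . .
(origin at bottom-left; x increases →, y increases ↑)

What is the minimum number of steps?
1
(one shortest path: (4, 1) → (4, 2))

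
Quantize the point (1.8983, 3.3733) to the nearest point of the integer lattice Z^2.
(2, 3)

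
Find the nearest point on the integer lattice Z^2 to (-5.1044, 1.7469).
(-5, 2)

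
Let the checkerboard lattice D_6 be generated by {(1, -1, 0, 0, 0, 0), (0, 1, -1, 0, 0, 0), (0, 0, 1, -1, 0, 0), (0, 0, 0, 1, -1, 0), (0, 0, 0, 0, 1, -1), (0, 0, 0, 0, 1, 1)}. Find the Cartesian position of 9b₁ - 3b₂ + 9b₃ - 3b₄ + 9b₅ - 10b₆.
(9, -12, 12, -12, 2, -19)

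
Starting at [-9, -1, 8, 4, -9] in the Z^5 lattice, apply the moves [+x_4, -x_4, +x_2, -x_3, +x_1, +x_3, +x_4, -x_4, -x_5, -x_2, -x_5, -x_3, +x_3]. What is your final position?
(-8, -1, 8, 4, -11)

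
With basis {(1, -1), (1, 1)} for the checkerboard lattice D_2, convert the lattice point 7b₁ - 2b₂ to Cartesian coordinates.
(5, -9)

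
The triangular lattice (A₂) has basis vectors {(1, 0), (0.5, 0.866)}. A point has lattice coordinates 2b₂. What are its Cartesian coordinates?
(1, 1.732)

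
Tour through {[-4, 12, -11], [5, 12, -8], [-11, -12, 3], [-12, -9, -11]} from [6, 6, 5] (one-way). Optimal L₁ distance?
79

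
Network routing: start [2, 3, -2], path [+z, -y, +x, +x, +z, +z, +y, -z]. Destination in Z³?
(4, 3, 0)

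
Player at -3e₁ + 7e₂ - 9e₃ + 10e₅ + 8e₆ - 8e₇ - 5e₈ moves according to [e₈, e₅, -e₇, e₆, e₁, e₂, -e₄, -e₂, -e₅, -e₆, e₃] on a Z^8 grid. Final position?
(-2, 7, -8, -1, 10, 8, -9, -4)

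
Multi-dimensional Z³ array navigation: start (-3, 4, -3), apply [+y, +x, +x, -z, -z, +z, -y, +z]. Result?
(-1, 4, -3)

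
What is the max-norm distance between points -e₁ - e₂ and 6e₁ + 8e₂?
9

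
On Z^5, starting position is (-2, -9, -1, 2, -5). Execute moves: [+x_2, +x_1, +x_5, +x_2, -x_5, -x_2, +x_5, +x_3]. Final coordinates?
(-1, -8, 0, 2, -4)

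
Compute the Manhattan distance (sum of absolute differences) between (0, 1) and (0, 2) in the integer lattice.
1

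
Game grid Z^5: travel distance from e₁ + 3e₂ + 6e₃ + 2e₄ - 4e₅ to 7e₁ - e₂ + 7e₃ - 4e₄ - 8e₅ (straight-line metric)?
10.247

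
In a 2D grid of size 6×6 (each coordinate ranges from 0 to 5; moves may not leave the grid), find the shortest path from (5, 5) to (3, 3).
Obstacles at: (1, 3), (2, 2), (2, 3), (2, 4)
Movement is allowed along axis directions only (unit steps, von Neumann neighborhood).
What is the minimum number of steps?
4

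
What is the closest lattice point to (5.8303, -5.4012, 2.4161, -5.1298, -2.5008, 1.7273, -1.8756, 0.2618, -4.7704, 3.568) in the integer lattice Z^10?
(6, -5, 2, -5, -3, 2, -2, 0, -5, 4)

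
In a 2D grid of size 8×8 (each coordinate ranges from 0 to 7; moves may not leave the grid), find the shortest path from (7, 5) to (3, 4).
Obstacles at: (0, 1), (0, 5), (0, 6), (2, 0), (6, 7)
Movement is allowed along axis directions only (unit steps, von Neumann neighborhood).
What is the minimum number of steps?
5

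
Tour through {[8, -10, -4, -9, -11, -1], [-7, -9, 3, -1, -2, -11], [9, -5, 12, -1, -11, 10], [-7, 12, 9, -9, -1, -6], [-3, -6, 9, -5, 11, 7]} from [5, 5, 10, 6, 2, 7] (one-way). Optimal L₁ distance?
217
(one optimal route: (5, 5, 10, 6, 2, 7) → (-3, -6, 9, -5, 11, 7) → (9, -5, 12, -1, -11, 10) → (8, -10, -4, -9, -11, -1) → (-7, -9, 3, -1, -2, -11) → (-7, 12, 9, -9, -1, -6))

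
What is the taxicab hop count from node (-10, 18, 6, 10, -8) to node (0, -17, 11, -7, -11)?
70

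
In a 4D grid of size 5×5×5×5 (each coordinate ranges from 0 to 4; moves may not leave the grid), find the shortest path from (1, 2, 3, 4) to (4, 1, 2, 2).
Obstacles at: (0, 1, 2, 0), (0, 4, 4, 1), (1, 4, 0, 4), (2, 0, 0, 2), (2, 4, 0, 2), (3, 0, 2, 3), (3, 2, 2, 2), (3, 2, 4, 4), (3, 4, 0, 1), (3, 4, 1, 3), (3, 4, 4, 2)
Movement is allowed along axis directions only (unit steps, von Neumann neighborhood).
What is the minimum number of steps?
7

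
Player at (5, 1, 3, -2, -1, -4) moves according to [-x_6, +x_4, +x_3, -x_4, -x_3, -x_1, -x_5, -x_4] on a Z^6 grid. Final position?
(4, 1, 3, -3, -2, -5)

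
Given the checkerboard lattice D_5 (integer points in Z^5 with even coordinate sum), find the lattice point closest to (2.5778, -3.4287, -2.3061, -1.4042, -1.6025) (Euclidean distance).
(3, -4, -2, -1, -2)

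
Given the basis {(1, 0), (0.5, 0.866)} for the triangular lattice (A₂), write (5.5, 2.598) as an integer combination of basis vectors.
4b₁ + 3b₂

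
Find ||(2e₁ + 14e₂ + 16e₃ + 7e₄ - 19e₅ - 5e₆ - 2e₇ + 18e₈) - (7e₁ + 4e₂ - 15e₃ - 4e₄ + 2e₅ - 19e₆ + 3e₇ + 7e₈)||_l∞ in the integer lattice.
31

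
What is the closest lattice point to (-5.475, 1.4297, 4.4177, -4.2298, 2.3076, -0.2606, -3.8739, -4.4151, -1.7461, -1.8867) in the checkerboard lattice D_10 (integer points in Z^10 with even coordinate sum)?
(-5, 1, 4, -4, 2, 0, -4, -4, -2, -2)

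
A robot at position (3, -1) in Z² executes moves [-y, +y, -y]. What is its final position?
(3, -2)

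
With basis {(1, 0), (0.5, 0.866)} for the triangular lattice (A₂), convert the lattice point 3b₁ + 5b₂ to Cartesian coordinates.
(5.5, 4.33)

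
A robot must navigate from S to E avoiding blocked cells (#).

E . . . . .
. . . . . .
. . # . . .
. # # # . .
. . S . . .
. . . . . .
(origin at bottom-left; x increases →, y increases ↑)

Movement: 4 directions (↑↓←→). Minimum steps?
6
(one shortest path: (2, 1) → (1, 1) → (0, 1) → (0, 2) → (0, 3) → (0, 4) → (0, 5))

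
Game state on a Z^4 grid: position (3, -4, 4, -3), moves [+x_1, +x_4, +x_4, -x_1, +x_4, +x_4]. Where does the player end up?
(3, -4, 4, 1)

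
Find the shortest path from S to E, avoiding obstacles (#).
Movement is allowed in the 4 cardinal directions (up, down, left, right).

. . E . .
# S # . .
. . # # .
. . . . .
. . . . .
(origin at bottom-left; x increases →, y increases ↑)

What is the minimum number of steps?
2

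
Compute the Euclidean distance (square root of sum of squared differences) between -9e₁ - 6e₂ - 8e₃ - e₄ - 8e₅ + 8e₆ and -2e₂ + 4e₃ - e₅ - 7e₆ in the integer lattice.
22.7156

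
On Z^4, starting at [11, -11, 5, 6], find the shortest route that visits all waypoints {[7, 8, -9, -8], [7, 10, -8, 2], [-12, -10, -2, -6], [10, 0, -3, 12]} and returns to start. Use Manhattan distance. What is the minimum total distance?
156
(one optimal route: (11, -11, 5, 6) → (-12, -10, -2, -6) → (7, 8, -9, -8) → (7, 10, -8, 2) → (10, 0, -3, 12) → (11, -11, 5, 6))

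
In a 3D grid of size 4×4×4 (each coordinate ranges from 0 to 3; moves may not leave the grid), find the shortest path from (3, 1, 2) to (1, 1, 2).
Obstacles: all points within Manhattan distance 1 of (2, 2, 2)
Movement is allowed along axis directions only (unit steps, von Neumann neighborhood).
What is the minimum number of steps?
4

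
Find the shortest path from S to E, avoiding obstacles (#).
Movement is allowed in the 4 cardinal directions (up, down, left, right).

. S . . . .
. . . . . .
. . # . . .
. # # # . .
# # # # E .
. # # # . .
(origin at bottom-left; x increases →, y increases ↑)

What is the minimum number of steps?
7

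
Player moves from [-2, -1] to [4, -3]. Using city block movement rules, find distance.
8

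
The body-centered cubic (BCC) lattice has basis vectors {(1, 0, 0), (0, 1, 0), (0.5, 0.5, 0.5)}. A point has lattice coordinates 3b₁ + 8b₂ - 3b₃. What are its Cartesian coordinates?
(1.5, 6.5, -1.5)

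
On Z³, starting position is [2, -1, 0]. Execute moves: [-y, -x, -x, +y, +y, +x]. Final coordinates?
(1, 0, 0)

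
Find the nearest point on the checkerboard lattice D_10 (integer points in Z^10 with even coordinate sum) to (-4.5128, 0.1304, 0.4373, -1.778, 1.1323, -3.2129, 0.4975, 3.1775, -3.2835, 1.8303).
(-5, 0, 0, -2, 1, -3, 1, 3, -3, 2)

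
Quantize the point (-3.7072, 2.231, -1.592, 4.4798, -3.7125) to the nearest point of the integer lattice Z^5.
(-4, 2, -2, 4, -4)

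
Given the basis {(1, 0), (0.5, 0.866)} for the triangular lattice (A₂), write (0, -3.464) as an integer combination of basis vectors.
2b₁ - 4b₂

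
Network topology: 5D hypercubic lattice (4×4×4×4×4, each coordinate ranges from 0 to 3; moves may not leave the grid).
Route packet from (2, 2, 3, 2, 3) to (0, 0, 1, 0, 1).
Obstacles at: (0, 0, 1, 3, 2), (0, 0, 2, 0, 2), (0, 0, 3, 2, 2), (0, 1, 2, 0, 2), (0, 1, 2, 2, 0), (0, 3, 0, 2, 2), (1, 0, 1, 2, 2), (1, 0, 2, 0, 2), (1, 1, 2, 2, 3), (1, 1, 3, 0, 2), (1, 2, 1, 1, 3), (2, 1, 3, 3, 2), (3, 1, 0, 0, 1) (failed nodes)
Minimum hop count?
10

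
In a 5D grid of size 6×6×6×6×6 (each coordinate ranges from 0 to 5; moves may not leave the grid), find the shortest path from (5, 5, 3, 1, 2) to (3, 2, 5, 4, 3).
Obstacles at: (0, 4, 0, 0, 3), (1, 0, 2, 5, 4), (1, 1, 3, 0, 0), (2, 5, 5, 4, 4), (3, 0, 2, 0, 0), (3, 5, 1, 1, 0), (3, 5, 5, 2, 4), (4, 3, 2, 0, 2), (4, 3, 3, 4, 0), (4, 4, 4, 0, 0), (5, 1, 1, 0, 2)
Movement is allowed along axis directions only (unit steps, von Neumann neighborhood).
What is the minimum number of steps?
11
(one shortest path: (5, 5, 3, 1, 2) → (4, 5, 3, 1, 2) → (3, 5, 3, 1, 2) → (3, 4, 3, 1, 2) → (3, 3, 3, 1, 2) → (3, 2, 3, 1, 2) → (3, 2, 4, 1, 2) → (3, 2, 5, 1, 2) → (3, 2, 5, 2, 2) → (3, 2, 5, 3, 2) → (3, 2, 5, 4, 2) → (3, 2, 5, 4, 3))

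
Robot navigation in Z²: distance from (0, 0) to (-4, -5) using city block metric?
9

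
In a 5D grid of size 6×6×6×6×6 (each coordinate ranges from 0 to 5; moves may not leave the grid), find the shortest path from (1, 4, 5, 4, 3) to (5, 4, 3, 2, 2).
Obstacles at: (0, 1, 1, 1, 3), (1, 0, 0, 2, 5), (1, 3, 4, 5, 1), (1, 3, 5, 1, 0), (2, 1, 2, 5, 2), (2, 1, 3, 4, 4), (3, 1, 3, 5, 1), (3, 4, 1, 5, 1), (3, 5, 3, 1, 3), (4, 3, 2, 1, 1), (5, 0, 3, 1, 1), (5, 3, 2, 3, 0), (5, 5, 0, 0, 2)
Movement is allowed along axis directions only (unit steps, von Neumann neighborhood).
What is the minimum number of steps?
9
(one shortest path: (1, 4, 5, 4, 3) → (2, 4, 5, 4, 3) → (3, 4, 5, 4, 3) → (4, 4, 5, 4, 3) → (5, 4, 5, 4, 3) → (5, 4, 4, 4, 3) → (5, 4, 3, 4, 3) → (5, 4, 3, 3, 3) → (5, 4, 3, 2, 3) → (5, 4, 3, 2, 2))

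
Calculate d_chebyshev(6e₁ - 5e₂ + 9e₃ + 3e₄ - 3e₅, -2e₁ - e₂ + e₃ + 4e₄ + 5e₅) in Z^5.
8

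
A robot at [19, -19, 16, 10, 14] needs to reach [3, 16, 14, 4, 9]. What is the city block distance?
64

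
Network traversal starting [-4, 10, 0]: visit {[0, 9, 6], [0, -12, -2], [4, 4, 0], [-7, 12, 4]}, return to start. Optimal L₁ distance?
86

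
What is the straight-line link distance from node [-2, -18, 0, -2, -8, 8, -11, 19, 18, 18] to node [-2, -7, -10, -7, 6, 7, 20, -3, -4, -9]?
55.6866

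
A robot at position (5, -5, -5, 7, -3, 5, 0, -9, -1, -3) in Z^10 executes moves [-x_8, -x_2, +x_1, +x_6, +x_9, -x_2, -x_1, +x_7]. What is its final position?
(5, -7, -5, 7, -3, 6, 1, -10, 0, -3)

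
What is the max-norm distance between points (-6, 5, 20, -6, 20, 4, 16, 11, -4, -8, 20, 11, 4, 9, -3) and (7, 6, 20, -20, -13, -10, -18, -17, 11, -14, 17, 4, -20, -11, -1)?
34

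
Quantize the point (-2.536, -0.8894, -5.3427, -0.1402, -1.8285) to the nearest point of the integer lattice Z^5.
(-3, -1, -5, 0, -2)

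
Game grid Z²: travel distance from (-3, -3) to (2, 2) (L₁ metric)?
10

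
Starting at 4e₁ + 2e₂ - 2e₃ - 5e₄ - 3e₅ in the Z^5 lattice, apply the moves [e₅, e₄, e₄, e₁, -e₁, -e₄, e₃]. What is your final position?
(4, 2, -1, -4, -2)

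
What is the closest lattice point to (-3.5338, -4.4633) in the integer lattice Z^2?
(-4, -4)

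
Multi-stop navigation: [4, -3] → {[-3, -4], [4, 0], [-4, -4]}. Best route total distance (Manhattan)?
15
(one optimal route: (4, -3) → (4, 0) → (-3, -4) → (-4, -4))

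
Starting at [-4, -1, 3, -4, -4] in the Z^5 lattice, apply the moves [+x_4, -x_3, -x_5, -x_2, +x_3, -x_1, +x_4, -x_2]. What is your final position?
(-5, -3, 3, -2, -5)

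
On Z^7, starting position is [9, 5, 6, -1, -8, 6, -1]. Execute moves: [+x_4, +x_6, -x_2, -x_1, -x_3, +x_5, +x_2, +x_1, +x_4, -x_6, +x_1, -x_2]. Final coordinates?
(10, 4, 5, 1, -7, 6, -1)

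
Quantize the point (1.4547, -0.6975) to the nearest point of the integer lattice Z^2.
(1, -1)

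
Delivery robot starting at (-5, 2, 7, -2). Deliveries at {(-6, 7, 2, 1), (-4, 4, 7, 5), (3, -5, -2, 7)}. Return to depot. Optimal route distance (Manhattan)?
82
(one optimal route: (-5, 2, 7, -2) → (-6, 7, 2, 1) → (3, -5, -2, 7) → (-4, 4, 7, 5) → (-5, 2, 7, -2))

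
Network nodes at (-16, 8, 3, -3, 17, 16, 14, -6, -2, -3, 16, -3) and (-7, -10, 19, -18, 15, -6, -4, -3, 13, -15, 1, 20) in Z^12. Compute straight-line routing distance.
53.1977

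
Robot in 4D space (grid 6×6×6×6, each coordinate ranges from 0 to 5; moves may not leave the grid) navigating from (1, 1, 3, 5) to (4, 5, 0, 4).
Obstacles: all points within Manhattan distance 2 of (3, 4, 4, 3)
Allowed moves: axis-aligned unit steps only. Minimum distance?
11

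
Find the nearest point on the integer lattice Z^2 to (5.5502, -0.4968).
(6, 0)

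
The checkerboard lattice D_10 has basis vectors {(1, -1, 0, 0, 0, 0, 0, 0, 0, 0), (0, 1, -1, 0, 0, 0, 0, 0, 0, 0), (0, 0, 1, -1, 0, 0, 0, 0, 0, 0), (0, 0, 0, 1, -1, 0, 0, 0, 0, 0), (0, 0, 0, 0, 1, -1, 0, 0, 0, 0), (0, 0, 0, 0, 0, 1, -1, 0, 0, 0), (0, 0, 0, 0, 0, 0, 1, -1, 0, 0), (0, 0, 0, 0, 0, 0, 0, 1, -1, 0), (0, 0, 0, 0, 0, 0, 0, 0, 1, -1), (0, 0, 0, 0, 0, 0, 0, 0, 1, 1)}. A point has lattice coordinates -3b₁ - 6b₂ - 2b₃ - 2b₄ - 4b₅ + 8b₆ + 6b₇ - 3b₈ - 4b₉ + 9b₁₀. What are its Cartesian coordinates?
(-3, -3, 4, 0, -2, 12, -2, -9, 8, 13)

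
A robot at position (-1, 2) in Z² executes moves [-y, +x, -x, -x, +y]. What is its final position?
(-2, 2)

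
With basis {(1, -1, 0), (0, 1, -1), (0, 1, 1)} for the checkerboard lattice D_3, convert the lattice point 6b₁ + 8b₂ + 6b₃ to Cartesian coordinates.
(6, 8, -2)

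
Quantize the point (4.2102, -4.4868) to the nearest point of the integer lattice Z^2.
(4, -4)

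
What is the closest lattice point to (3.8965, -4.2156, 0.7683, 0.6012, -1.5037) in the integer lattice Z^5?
(4, -4, 1, 1, -2)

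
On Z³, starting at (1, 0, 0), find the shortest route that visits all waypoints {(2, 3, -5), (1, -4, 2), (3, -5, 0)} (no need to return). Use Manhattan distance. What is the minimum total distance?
25
(one optimal route: (1, 0, 0) → (1, -4, 2) → (3, -5, 0) → (2, 3, -5))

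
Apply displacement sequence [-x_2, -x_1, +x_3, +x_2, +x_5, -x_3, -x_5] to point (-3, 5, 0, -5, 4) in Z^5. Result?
(-4, 5, 0, -5, 4)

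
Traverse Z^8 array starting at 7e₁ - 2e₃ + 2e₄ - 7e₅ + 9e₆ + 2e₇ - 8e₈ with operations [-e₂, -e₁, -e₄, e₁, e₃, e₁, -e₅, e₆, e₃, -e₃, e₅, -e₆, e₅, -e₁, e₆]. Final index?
(7, -1, -1, 1, -6, 10, 2, -8)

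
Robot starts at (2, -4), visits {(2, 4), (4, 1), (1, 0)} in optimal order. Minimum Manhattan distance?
14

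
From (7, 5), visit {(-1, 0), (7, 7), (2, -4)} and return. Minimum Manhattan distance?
38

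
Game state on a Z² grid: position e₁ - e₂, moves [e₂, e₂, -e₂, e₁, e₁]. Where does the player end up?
(3, 0)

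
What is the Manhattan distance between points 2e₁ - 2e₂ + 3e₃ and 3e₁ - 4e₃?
10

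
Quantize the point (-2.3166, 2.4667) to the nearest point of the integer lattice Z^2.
(-2, 2)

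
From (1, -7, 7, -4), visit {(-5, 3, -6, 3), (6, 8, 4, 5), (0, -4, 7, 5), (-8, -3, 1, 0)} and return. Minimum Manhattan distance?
104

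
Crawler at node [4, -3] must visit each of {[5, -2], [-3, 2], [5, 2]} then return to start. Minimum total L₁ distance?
26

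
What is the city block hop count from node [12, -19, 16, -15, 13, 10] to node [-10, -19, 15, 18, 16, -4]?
73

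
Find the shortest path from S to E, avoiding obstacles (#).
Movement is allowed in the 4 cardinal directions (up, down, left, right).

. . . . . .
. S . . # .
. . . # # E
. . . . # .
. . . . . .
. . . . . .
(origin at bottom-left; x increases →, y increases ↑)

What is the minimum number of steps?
7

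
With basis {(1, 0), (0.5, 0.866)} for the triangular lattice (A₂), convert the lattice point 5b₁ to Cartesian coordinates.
(5, 0)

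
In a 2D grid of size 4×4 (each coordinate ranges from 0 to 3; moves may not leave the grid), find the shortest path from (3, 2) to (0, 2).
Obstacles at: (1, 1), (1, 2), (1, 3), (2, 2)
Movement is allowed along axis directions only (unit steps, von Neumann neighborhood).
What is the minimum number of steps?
7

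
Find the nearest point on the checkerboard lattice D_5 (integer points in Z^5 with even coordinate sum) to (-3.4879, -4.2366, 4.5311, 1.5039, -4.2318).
(-3, -4, 5, 2, -4)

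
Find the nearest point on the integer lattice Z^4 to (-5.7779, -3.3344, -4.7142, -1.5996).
(-6, -3, -5, -2)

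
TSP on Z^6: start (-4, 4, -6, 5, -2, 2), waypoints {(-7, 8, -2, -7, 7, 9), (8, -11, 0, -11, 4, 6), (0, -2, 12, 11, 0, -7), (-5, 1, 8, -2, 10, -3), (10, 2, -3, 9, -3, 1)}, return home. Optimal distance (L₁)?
244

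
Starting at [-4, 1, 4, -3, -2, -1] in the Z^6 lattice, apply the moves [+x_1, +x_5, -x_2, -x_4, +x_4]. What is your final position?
(-3, 0, 4, -3, -1, -1)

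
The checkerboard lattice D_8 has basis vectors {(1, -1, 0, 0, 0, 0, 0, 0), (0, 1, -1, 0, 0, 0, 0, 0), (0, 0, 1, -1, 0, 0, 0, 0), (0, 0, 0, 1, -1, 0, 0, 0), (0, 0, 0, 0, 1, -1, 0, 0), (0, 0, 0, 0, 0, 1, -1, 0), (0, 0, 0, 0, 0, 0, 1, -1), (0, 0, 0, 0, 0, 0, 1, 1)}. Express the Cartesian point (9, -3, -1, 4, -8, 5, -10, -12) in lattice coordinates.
9b₁ + 6b₂ + 5b₃ + 9b₄ + b₅ + 6b₆ + 4b₇ - 8b₈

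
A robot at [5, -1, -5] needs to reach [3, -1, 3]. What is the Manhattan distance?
10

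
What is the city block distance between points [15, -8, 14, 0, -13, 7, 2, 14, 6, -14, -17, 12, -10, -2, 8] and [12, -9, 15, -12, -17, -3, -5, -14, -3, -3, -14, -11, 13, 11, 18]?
158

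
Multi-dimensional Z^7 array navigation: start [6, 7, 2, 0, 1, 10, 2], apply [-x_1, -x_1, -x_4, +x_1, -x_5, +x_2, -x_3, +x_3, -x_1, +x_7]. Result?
(4, 8, 2, -1, 0, 10, 3)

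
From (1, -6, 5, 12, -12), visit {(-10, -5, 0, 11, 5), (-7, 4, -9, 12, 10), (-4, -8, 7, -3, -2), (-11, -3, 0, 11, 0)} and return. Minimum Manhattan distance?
158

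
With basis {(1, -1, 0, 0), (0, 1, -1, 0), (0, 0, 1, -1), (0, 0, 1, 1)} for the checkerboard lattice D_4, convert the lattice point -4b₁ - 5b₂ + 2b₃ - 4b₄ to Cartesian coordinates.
(-4, -1, 3, -6)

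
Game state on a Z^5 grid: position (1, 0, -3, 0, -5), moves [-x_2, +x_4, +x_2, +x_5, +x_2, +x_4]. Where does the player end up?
(1, 1, -3, 2, -4)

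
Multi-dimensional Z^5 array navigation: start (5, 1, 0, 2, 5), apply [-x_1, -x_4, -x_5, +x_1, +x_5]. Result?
(5, 1, 0, 1, 5)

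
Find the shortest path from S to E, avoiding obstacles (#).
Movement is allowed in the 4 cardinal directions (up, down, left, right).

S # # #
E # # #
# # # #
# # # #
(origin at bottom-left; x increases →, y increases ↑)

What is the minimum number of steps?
1
(one shortest path: (0, 3) → (0, 2))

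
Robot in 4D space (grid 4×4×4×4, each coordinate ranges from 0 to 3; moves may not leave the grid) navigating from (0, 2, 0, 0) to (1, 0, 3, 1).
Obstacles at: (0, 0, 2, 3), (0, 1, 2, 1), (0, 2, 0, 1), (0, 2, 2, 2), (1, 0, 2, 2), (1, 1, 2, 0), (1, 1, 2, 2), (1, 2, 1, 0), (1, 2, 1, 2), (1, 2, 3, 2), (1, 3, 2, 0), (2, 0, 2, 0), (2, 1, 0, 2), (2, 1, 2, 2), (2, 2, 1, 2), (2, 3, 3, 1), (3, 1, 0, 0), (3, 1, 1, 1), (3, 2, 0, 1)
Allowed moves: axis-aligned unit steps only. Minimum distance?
7
(one shortest path: (0, 2, 0, 0) → (1, 2, 0, 0) → (1, 1, 0, 0) → (1, 0, 0, 0) → (1, 0, 1, 0) → (1, 0, 2, 0) → (1, 0, 3, 0) → (1, 0, 3, 1))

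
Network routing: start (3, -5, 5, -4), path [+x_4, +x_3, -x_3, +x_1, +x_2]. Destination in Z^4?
(4, -4, 5, -3)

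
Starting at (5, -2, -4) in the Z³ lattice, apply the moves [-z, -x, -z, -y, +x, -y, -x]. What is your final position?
(4, -4, -6)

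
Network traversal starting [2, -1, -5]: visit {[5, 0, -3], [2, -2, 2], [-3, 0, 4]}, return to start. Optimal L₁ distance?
38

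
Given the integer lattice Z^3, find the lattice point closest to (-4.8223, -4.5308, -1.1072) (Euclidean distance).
(-5, -5, -1)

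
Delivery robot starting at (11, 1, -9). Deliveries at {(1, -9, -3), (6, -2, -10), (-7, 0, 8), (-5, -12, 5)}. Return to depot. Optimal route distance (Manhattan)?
98
(one optimal route: (11, 1, -9) → (6, -2, -10) → (1, -9, -3) → (-5, -12, 5) → (-7, 0, 8) → (11, 1, -9))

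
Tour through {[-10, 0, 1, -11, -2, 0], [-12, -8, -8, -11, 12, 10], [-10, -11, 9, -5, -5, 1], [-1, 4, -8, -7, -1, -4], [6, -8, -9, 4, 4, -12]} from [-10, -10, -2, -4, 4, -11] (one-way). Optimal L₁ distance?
192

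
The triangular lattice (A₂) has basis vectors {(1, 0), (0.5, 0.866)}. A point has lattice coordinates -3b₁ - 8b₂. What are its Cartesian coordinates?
(-7, -6.928)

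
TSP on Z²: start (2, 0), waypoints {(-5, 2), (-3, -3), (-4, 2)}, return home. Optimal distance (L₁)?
24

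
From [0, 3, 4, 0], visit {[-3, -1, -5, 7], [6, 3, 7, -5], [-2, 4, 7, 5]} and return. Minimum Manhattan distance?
76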